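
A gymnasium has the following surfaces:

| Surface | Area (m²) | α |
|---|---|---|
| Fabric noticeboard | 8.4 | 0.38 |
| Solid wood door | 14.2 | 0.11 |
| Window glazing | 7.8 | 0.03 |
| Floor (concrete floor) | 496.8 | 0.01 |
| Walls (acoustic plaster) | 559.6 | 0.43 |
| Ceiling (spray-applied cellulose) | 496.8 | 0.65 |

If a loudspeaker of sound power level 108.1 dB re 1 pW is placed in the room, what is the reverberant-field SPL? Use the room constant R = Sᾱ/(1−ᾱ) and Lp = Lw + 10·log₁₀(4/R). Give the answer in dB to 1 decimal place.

Σ(Sᵢαᵢ) = 8.4·0.38 + 14.2·0.11 + 7.8·0.03 + 496.8·0.01 + 559.6·0.43 + 496.8·0.65 = 573.504; total area S = 1583.6 m².
ᾱ = 573.504/1583.6 = 0.3622; R = Sᾱ/(1−ᾱ) = 573.504/(1−0.3622) = 899.191 m².
Lp = Lw + 10 log₁₀(4/R) = 108.1 -23.52 = 84.6 dB.

84.6 dB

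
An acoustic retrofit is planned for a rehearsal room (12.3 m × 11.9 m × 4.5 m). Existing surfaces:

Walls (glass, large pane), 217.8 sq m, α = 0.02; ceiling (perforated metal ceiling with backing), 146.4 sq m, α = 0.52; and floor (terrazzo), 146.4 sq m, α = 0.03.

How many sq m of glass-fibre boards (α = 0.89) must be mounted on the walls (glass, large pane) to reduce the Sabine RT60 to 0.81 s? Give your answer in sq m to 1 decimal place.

Total absorption A₁ = 217.8×0.02 + 146.4×0.52 + 146.4×0.03
  = 4.356 + 76.128 + 4.392 = 84.876 sq m sabins.
Required A₂ = 0.161·658.665/0.81 = 130.920 sabins.
ΔA needed = 130.920 − 84.876 = 46.044 sabins.
Each sq m of panel replacing the walls (glass, large pane) adds (0.89 − 0.02) = 0.87 sabins.
Panel area = 46.044 / 0.87 = 52.9 sq m.

52.9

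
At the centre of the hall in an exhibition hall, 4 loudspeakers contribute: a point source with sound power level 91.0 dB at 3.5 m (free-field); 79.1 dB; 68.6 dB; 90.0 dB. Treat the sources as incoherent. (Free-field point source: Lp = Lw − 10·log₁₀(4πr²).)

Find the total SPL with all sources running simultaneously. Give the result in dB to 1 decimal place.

Source at 3.5 m: Lp = 91.0 − 10·log₁₀(4π·3.5²) = 91.0 − 10·log₁₀(153.938) = 69.1 dB.
Σ 10^(Lᵢ/10) = 1.097e+09.
L_total = 10·log₁₀(1.097e+09) = 90.4 dB.

90.4 dB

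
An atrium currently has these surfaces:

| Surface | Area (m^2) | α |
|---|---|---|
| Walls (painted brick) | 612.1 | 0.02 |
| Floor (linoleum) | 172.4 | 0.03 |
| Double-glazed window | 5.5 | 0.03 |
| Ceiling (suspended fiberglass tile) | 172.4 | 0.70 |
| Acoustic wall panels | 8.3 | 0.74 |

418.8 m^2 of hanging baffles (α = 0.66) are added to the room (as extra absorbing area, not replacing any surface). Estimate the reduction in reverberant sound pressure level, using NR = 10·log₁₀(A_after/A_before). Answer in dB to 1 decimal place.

4.6 dB

Equivalent absorption area: A_before = 612.1·0.02 + 172.4·0.03 + 5.5·0.03 + 172.4·0.70 + 8.3·0.74 = 144.401 m^2.
Added absorption = 418.8 × 0.66 = 276.408 sabins.
A_after = 144.401 + 276.408 = 420.809 sabins.
NR = 10·log₁₀(420.809/144.401) = 4.6 dB.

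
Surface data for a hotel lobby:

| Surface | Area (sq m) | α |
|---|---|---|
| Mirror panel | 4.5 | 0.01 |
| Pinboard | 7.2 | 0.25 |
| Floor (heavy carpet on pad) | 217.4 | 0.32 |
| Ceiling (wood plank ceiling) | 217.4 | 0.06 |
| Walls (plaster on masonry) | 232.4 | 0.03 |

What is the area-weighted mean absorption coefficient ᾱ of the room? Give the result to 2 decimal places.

Total surface area S = 678.9 sq m.
A = 4.5×0.01 + 7.2×0.25 + 217.4×0.32 + 217.4×0.06 + 232.4×0.03 = 91.429 sabins.
ᾱ = A/S = 0.13.

0.13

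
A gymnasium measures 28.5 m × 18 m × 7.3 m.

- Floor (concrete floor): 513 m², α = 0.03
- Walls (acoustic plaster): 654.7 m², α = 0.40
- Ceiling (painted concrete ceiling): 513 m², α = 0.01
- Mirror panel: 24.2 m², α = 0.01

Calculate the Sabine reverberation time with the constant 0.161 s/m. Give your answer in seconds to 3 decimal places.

A = Σ Sᵢαᵢ = 513·0.03 + 654.7·0.40 + 513·0.01 + 24.2·0.01 = 282.642 sabins.
V = 28.5·18·7.3 = 3744.9 m³.
T = 0.161 V/A = 0.161·3744.9/282.642 = 2.133 s.

2.133 seconds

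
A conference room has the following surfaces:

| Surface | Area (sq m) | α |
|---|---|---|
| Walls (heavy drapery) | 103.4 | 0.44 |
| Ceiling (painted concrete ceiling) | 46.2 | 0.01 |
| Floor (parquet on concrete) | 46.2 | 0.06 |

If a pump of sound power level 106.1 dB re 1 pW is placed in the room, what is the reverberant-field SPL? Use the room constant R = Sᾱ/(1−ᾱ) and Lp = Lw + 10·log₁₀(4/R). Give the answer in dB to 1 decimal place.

A = 48.730 sabins; S = 195.8 sq m.
ᾱ = 0.2489, so room constant R = A/(1−ᾱ) = 64.878 sq m.
Lp = 106.1 + 10·log₁₀(4/64.878) = 106.1 + (-12.10) = 94.0 dB.

94.0 dB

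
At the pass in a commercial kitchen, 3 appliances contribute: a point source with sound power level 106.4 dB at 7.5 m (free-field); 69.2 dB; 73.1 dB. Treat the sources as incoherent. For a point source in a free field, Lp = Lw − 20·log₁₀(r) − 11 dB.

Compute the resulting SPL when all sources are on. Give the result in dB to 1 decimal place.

79.6 dB

Source at 7.5 m: Lp = 106.4 − 20·log₁₀(7.5) − 11 = 77.9 dB.
Converting to relative power and adding: 10^(77.9/10) + 10^(69.2/10) + 10^(73.1/10) = 9.039e+07.
Back to dB: 10·log₁₀ Σ = 79.6 dB.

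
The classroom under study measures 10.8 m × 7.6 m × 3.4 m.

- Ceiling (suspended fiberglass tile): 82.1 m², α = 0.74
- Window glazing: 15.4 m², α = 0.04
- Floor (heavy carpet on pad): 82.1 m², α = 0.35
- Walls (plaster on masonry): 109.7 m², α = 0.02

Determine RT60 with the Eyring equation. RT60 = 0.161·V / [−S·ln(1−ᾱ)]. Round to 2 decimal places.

0.40 s

S = Σ Sᵢ = 289.3 m².
Absorption A = 82.1×0.74 + 15.4×0.04 + 82.1×0.35 + 109.7×0.02 = 92.299 sabins.
Mean coefficient ᾱ = A/S = 0.3190.
Eyring denominator: −S ln(1−ᾱ) = 111.147.
V = 10.8 × 7.6 × 3.4 = 279.072 m³.
RT60 = 0.161 × 279.072 / 111.147 = 0.40 s.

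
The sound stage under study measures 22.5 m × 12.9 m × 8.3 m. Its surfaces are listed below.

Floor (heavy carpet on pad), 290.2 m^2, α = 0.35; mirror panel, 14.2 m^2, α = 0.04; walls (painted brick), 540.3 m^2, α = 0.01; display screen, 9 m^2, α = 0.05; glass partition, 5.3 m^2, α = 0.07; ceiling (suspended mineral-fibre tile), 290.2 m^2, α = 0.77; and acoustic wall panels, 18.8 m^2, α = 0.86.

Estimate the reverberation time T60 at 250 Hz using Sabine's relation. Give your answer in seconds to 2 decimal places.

1.11 seconds

Total absorption A = 290.2*0.35 + 14.2*0.04 + 540.3*0.01 + 9*0.05 + 5.3*0.07 + 290.2*0.77 + 18.8*0.86
  = 101.570 + 0.568 + 5.403 + 0.450 + 0.371 + 223.454 + 16.168 = 347.984 m^2 sabins.
Volume V = 22.5 × 12.9 × 8.3 = 2409.075 m³.
RT60 = 0.161 · V / A = 0.161 × 2409.075 / 347.984 = 1.11 s.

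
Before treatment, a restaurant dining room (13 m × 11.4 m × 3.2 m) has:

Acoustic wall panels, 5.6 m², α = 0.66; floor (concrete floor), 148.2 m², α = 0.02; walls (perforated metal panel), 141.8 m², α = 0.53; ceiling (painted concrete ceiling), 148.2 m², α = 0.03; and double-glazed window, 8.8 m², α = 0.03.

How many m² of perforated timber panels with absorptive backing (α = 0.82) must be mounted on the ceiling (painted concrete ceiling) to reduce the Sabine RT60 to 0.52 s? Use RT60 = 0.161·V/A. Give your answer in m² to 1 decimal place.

76.3

A₁ = Σ Sᵢαᵢ = 5.6×0.66 + 148.2×0.02 + 141.8×0.53 + 148.2×0.03 + 8.8×0.03 = 86.524 sabins.
Required A₂ = 0.161·474.24/0.52 = 146.832 sabins.
Absorption to add: 146.832 − 86.524 = 60.308 sabins.
Net gain per m²: Δα = 0.82 − 0.03 = 0.79.
Area = ΔA/Δα = 60.308/0.79 = 76.3 m².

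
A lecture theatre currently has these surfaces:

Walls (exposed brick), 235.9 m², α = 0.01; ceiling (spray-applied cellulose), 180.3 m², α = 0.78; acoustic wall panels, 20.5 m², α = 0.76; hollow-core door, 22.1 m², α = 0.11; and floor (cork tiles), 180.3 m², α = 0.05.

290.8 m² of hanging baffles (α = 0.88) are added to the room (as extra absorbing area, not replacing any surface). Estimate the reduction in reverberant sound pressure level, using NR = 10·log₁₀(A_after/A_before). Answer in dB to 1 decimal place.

A_before = Σ Sᵢαᵢ = 235.9×0.01 + 180.3×0.78 + 20.5×0.76 + 22.1×0.11 + 180.3×0.05 = 170.019 sabins.
Added absorption = 290.8 × 0.88 = 255.904 sabins.
New total A_after = 425.923 sabins.
Reduction = 10 log₁₀(A_after/A_before) = 10 log₁₀(2.5051) = 4.0 dB.

4.0 dB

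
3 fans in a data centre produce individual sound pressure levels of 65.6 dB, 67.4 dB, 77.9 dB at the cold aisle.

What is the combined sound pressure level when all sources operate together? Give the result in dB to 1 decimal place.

78.5 dB

Sum in the linear (power) domain: Σ 10^(Lᵢ/10) = 10^(65.6/10) + 10^(67.4/10) + 10^(77.9/10) = 7.079e+07.
Combined level = 10 log₁₀(7.079e+07) = 78.5 dB.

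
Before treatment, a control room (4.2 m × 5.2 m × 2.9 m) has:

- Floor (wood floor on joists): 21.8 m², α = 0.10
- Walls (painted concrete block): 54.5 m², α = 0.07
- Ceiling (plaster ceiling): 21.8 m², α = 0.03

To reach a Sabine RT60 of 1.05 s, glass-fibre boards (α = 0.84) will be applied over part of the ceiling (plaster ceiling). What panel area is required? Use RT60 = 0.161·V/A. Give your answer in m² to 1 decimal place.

A₁ = Σ Sᵢαᵢ = 21.8·0.10 + 54.5·0.07 + 21.8·0.03 = 6.649 sabins.
Required A₂ = 0.161·63.336/1.05 = 9.712 sabins.
ΔA needed = 9.712 − 6.649 = 3.063 sabins.
Net gain per m²: Δα = 0.84 − 0.03 = 0.81.
Area = ΔA/Δα = 3.063/0.81 = 3.8 m².

3.8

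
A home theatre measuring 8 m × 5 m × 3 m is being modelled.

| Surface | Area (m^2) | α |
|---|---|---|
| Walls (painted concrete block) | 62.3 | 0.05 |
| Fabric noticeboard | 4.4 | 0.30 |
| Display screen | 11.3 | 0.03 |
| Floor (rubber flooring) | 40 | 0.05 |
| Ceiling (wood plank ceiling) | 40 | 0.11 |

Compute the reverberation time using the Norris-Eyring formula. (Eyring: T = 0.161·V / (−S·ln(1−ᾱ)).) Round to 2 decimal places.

1.67 seconds

Total surface area S = 62.3 + 4.4 + 11.3 + 40 + 40 = 158.0 m^2.
Absorption A = 62.3·0.05 + 4.4·0.30 + 11.3·0.03 + 40·0.05 + 40·0.11 = 11.174 sabins.
ᾱ = 11.174 / 158.0 = 0.0707.
Eyring denominator: −S ln(1−ᾱ) = 11.585.
V = 8 × 5 × 3 = 120 m³.
RT60 = 0.161 × 120 / 11.585 = 1.67 s.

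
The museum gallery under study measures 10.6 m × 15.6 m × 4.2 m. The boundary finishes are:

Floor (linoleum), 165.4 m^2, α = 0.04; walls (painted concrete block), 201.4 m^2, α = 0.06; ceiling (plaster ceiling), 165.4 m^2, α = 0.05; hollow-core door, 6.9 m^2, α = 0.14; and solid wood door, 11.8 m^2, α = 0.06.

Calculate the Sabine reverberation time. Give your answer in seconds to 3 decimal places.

3.904 seconds

Summing Sᵢαᵢ: 6.616 + 12.084 + 8.270 + 0.966 + 0.708 → A = 28.644 sabins.
V = 10.6·15.6·4.2 = 694.512 m³.
RT60 = 0.161 · V / A = 0.161 × 694.512 / 28.644 = 3.904 s.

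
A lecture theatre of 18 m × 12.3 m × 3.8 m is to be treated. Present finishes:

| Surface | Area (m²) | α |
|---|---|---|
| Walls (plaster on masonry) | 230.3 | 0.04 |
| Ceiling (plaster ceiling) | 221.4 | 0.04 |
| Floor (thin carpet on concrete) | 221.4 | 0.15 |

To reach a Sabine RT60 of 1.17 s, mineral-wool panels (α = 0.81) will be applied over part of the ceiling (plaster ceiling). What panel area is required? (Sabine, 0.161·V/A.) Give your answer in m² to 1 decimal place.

83.8

Equivalent absorption area: A₁ = 230.3×0.04 + 221.4×0.04 + 221.4×0.15 = 51.278 m².
V = 841.32 m³. Target absorption A₂ = 0.161 × 841.32 / 1.17 = 115.771 sabins.
Absorption to add: 115.771 − 51.278 = 64.493 sabins.
Net gain per m²: Δα = 0.81 − 0.04 = 0.77.
Area = ΔA/Δα = 64.493/0.77 = 83.8 m².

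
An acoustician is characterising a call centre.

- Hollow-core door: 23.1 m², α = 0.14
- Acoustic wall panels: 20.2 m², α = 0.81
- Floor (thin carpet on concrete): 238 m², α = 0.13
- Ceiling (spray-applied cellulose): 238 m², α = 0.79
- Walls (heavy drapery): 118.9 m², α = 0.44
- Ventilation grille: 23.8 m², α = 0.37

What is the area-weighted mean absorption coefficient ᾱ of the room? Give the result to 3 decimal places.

Total surface area S = 662.0 m².
Weighted sum Σ Sα = 299.678.
ᾱ = A/S = 0.453.

0.453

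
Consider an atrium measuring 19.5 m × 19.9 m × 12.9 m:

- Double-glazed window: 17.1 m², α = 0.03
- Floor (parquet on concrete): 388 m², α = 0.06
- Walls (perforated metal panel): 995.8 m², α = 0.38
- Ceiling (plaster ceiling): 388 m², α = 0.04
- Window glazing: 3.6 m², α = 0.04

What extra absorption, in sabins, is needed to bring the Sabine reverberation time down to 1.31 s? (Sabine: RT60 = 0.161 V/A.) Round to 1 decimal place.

Equivalent absorption area: A₁ = 17.1·0.03 + 388·0.06 + 995.8·0.38 + 388·0.04 + 3.6·0.04 = 417.861 m².
V = 5005.845 m³. Required absorption A₂ = 0.161 × 5005.845 / 1.31 = 615.222 sabins.
Shortfall: 615.222 − 417.861 = 197.4 sabins.

197.4 sabins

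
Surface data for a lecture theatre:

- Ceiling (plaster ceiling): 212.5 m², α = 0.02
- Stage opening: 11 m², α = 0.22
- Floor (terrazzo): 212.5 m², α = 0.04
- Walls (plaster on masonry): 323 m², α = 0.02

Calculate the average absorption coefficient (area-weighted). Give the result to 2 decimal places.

0.03

Total surface area S = 759.0 m².
Weighted sum Σ Sα = 21.630.
ᾱ = 21.630 / 759.0 = 0.03.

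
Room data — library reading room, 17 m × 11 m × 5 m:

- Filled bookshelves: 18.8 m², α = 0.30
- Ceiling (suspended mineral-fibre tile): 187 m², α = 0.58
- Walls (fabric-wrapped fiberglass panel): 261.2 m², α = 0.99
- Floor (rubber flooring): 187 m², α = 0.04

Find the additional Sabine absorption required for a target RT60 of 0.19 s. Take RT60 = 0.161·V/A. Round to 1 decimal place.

412.1 sabins

Summing Sᵢαᵢ: 5.640 + 108.460 + 258.588 + 7.480 → A₁ = 380.168 sabins.
For T = 0.19 s, need A₂ = 0.161·V/T = 0.161·935/0.19 = 792.289 sabins.
Additional absorption ΔA = 792.289 − 380.168 = 412.1 sabins.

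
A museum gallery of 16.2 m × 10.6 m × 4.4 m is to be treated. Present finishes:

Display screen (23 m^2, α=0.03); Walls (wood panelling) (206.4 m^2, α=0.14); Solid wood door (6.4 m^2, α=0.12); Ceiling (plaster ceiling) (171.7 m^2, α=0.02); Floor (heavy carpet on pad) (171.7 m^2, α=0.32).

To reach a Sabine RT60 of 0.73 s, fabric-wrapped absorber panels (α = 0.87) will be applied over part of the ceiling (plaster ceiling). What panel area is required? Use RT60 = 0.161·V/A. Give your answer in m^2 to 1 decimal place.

Summing Sᵢαᵢ: 0.690 + 28.896 + 0.768 + 3.434 + 54.944 → A₁ = 88.732 sabins.
V = 755.568 m³. Target absorption A₂ = 0.161 × 755.568 / 0.73 = 166.639 sabins.
ΔA needed = 166.639 − 88.732 = 77.907 sabins.
Each m^2 of panel replacing the ceiling (plaster ceiling) adds (0.87 − 0.02) = 0.85 sabins.
Area = ΔA/Δα = 77.907/0.85 = 91.7 m^2.

91.7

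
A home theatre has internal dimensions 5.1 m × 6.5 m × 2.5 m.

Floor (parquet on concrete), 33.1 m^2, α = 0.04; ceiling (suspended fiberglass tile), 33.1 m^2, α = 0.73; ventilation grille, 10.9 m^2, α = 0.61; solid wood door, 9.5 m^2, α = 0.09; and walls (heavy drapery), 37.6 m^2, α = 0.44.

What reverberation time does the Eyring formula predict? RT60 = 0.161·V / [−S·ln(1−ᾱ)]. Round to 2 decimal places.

S = Σ Sᵢ = 124.2 m^2.
Σ(Sᵢαᵢ) = 33.1×0.04 + 33.1×0.73 + 10.9×0.61 + 9.5×0.09 + 37.6×0.44 = 49.535.
ᾱ = 49.535 / 124.2 = 0.3988.
Eyring denominator: −S ln(1−ᾱ) = 63.196.
V = 5.1 × 6.5 × 2.5 = 82.875 m³.
T = 0.161·V/[−S·ln(1−ᾱ)] = 0.161·82.875/63.196 = 0.21 s.

0.21 s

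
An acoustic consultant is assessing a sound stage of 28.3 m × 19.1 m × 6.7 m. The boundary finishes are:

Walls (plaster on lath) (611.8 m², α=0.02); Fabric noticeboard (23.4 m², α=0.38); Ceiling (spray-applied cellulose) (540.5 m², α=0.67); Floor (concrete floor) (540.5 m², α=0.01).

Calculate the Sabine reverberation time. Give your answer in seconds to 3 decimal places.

Total absorption A = 611.8×0.02 + 23.4×0.38 + 540.5×0.67 + 540.5×0.01
  = 12.236 + 8.892 + 362.135 + 5.405 = 388.668 m² sabins.
Volume V = 28.3 × 19.1 × 6.7 = 3621.551 m³.
Sabine: RT60 = 0.161 × 3621.551 / 388.668 = 1.500 s.

1.500 s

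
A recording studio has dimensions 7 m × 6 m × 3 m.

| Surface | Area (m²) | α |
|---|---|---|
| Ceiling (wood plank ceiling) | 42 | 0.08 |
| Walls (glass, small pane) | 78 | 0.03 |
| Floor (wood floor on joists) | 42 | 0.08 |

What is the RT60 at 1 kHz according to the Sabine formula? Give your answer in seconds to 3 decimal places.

Summing Sᵢαᵢ: 3.360 + 2.340 + 3.360 → A = 9.060 sabins.
Room volume: 126 m³.
T = 0.161 V/A = 0.161·126/9.060 = 2.239 s.

2.239 s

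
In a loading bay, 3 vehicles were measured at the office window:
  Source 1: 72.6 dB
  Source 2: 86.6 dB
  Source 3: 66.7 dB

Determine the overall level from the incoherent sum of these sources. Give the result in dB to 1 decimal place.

Converting to relative power and adding: 10^(72.6/10) + 10^(86.6/10) + 10^(66.7/10) = 4.8e+08.
Combined level = 10 log₁₀(4.8e+08) = 86.8 dB.

86.8 dB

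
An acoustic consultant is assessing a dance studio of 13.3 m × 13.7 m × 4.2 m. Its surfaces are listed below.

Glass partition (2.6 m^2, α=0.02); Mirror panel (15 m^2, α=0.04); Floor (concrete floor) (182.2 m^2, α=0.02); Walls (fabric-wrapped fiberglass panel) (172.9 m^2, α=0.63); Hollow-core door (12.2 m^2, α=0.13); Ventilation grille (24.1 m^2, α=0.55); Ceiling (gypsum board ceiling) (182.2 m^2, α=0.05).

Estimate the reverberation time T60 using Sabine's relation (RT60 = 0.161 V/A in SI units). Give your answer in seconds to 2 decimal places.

0.90 seconds

Equivalent absorption area: A = 2.6·0.02 + 15·0.04 + 182.2·0.02 + 172.9·0.63 + 12.2·0.13 + 24.1·0.55 + 182.2·0.05 = 137.174 m^2.
V = 13.3·13.7·4.2 = 765.282 m³.
Sabine: RT60 = 0.161 × 765.282 / 137.174 = 0.90 s.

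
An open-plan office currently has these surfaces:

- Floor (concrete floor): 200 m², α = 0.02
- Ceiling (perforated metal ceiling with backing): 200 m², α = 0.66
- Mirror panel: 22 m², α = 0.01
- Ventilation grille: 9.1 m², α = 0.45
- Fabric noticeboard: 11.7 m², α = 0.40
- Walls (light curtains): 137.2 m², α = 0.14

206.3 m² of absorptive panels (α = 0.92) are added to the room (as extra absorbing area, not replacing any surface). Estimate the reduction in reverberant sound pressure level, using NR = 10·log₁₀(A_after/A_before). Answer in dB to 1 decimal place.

3.3 dB

Total absorption A_before = 200×0.02 + 200×0.66 + 22×0.01 + 9.1×0.45 + 11.7×0.40 + 137.2×0.14
  = 4.000 + 132.000 + 0.220 + 4.095 + 4.680 + 19.208 = 164.203 m² sabins.
Treatment contributes 206.3·0.92 = 189.796 sabins.
New total A_after = 353.999 sabins.
NR = 10·log₁₀(353.999/164.203) = 3.3 dB.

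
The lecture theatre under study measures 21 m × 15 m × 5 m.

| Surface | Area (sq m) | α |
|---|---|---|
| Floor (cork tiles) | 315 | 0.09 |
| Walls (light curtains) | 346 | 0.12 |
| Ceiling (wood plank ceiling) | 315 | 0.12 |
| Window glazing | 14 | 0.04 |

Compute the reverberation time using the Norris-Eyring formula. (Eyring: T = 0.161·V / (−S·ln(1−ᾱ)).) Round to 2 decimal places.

2.21 seconds

Total surface area S = 315 + 346 + 315 + 14 = 990.0 sq m.
Absorption A = 315×0.09 + 346×0.12 + 315×0.12 + 14×0.04 = 108.230 sabins.
Mean coefficient ᾱ = A/S = 0.1093.
−S·ln(1−ᾱ) = −990.0 × ln(1 − 0.1093) = 114.590.
V = 21 × 15 × 5 = 1575 m³.
RT60 = 0.161 × 1575 / 114.590 = 2.21 s.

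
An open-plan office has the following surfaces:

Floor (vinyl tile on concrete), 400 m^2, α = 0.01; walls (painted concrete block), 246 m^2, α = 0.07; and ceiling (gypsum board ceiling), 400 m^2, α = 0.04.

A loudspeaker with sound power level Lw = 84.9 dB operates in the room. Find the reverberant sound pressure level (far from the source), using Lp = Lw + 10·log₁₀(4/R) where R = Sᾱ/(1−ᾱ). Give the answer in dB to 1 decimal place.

75.1 dB

A = 37.220 sabins; S = 1046.0 m^2.
ᾱ = 37.220/1046.0 = 0.0356; R = Sᾱ/(1−ᾱ) = 37.220/(1−0.0356) = 38.594 m^2.
Lp = Lw + 10 log₁₀(4/R) = 84.9 -9.84 = 75.1 dB.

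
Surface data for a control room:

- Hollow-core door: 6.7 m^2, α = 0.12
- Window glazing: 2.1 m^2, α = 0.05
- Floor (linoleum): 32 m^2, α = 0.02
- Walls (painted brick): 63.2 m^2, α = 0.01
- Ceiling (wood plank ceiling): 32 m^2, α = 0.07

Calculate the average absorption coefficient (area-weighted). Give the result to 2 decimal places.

0.03

Total surface area S = 136.0 m^2.
A = 6.7·0.12 + 2.1·0.05 + 32·0.02 + 63.2·0.01 + 32·0.07 = 4.421 sabins.
ᾱ = 4.421 / 136.0 = 0.03.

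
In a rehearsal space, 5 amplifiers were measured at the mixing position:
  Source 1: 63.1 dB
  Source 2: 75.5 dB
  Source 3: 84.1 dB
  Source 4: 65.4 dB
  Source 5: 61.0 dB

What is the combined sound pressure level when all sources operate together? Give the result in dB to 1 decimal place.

84.8 dB

Sum in the linear (power) domain: Σ 10^(Lᵢ/10) = 10^(63.1/10) + 10^(75.5/10) + 10^(84.1/10) + 10^(65.4/10) + 10^(61.0/10) = 2.993e+08.
L_total = 10·log₁₀(2.993e+08) = 84.8 dB.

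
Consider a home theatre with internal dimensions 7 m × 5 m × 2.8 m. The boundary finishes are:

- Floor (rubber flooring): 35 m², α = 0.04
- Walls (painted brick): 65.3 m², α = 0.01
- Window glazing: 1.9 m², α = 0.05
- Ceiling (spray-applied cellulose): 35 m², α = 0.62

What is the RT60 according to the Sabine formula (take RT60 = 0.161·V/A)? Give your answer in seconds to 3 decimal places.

A = Σ Sᵢαᵢ = 35×0.04 + 65.3×0.01 + 1.9×0.05 + 35×0.62 = 23.848 sabins.
Room volume: 98 m³.
RT60 = 0.161 · V / A = 0.161 × 98 / 23.848 = 0.662 s.

0.662 sec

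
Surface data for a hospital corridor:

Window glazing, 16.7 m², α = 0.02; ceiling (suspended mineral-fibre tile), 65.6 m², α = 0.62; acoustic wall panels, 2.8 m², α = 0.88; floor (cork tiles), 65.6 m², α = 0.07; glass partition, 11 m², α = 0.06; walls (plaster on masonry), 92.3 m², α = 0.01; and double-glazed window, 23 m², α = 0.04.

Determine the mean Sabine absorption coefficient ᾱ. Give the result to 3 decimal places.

0.183

Total surface area S = 277.0 m².
Weighted sum Σ Sα = 50.565.
ᾱ = 50.565 / 277.0 = 0.183.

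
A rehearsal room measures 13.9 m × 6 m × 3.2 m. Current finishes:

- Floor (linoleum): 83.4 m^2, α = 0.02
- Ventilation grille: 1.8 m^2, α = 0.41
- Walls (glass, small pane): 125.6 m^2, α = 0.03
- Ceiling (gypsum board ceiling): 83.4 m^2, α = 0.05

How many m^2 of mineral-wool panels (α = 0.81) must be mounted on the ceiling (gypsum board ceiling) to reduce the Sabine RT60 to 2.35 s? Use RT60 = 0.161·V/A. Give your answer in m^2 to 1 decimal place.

10.4

Summing Sᵢαᵢ: 1.668 + 0.738 + 3.768 + 4.170 → A₁ = 10.344 sabins.
V = 266.88 m³. Target absorption A₂ = 0.161 × 266.88 / 2.35 = 18.284 sabins.
ΔA needed = 18.284 − 10.344 = 7.940 sabins.
Each m^2 of panel replacing the ceiling (gypsum board ceiling) adds (0.81 − 0.05) = 0.76 sabins.
Area = ΔA/Δα = 7.940/0.76 = 10.4 m^2.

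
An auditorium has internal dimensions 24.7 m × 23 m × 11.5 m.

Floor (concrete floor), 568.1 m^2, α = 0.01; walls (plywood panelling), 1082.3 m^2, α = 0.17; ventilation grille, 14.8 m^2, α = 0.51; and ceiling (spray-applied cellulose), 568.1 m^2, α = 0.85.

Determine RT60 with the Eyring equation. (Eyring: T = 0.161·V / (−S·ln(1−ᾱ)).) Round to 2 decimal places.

1.30 s

S = Σ Sᵢ = 2233.3 m^2.
Absorption A = 568.1×0.01 + 1082.3×0.17 + 14.8×0.51 + 568.1×0.85 = 680.105 sabins.
Mean coefficient ᾱ = A/S = 0.3045.
Eyring denominator: −S ln(1−ᾱ) = 810.965.
V = 24.7 × 23 × 11.5 = 6533.15 m³.
T = 0.161·V/[−S·ln(1−ᾱ)] = 0.161·6533.15/810.965 = 1.30 s.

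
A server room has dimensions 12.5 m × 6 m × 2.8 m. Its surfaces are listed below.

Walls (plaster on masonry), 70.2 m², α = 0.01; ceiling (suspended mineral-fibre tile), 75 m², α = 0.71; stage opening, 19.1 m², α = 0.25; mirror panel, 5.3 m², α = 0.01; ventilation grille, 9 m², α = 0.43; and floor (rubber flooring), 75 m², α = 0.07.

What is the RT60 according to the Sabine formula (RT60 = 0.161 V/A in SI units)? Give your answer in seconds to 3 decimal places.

Summing Sᵢαᵢ: 0.702 + 53.250 + 4.775 + 0.053 + 3.870 + 5.250 → A = 67.900 sabins.
Volume V = 12.5 × 6 × 2.8 = 210 m³.
Sabine: RT60 = 0.161 × 210 / 67.900 = 0.498 s.

0.498 seconds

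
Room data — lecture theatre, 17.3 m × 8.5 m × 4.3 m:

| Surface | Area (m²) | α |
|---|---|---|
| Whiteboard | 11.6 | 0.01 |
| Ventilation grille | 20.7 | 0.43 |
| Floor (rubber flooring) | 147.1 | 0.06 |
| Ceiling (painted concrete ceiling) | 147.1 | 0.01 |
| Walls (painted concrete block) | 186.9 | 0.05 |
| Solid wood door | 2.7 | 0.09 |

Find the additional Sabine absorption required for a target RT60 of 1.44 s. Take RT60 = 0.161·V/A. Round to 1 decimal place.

A₁ = Σ Sᵢαᵢ = 11.6·0.01 + 20.7·0.43 + 147.1·0.06 + 147.1·0.01 + 186.9·0.05 + 2.7·0.09 = 28.902 sabins.
For T = 1.44 s, need A₂ = 0.161·V/T = 0.161·632.315/1.44 = 70.696 sabins.
Shortfall: 70.696 − 28.902 = 41.8 sabins.

41.8 sabins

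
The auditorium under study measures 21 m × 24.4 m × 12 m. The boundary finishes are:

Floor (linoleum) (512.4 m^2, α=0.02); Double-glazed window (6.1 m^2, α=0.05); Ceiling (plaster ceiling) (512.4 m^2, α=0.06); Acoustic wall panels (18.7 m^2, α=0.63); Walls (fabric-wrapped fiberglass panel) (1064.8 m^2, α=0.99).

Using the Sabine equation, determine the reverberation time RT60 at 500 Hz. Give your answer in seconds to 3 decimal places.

0.894 s

Equivalent absorption area: A = 512.4*0.02 + 6.1*0.05 + 512.4*0.06 + 18.7*0.63 + 1064.8*0.99 = 1107.230 m^2.
Volume V = 21 × 24.4 × 12 = 6148.8 m³.
RT60 = 0.161 · V / A = 0.161 × 6148.8 / 1107.230 = 0.894 s.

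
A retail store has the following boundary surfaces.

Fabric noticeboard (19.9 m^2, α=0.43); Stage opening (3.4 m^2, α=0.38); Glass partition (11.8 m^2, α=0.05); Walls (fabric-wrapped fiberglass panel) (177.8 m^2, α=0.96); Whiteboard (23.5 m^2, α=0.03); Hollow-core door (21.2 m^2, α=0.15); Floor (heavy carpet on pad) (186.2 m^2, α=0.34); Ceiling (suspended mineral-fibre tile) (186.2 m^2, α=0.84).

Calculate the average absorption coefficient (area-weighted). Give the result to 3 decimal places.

Total surface area S = 630.0 m^2.
Σ(Sᵢαᵢ) = 19.9×0.43 + 3.4×0.38 + 11.8×0.05 + 177.8×0.96 + 23.5×0.03 + 21.2×0.15 + 186.2×0.34 + 186.2×0.84 = 404.728.
ᾱ = A/S = 0.642.

0.642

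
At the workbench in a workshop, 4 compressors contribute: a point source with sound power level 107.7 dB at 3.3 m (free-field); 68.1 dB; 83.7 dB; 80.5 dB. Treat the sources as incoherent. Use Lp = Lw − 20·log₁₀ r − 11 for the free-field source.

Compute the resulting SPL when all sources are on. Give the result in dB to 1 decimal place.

Source at 3.3 m: Lp = 107.7 − 20·log₁₀(3.3) − 11 = 86.3 dB.
Sum in the linear (power) domain: Σ 10^(Lᵢ/10) = 10^(86.3/10) + 10^(68.1/10) + 10^(83.7/10) + 10^(80.5/10) = 7.797e+08.
L_total = 10·log₁₀(7.797e+08) = 88.9 dB.

88.9 dB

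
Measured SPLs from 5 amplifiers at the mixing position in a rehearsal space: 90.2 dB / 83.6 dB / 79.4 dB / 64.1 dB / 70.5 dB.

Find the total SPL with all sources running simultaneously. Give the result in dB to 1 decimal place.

Sum in the linear (power) domain: Σ 10^(Lᵢ/10) = 10^(90.2/10) + 10^(83.6/10) + 10^(79.4/10) + 10^(64.1/10) + 10^(70.5/10) = 1.377e+09.
L_total = 10·log₁₀(1.377e+09) = 91.4 dB.

91.4 dB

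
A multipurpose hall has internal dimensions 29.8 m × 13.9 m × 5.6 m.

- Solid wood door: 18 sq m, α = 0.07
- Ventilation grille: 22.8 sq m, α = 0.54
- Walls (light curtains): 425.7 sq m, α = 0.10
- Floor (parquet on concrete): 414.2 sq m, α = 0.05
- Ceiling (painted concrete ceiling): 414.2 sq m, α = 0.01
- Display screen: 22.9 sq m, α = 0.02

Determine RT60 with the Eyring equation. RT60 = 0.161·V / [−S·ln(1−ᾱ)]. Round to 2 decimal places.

S = Σ Sᵢ = 1317.8 sq m.
Absorption A = 18·0.07 + 22.8·0.54 + 425.7·0.10 + 414.2·0.05 + 414.2·0.01 + 22.9·0.02 = 81.452 sabins.
Mean coefficient ᾱ = A/S = 0.0618.
−S·ln(1−ᾱ) = −1317.8 × ln(1 − 0.0618) = 84.065.
V = 29.8 × 13.9 × 5.6 = 2319.632 m³.
T = 0.161·V/[−S·ln(1−ᾱ)] = 0.161·2319.632/84.065 = 4.44 s.

4.44 s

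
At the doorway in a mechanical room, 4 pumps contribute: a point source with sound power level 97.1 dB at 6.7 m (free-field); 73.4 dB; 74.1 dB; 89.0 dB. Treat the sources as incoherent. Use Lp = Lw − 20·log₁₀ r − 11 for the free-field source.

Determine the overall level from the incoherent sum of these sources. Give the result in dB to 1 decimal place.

Source at 6.7 m: Lp = 97.1 − 20·log₁₀(6.7) − 11 = 69.6 dB.
Σ 10^(Lᵢ/10) = 8.51e+08.
Back to dB: 10·log₁₀ Σ = 89.3 dB.

89.3 dB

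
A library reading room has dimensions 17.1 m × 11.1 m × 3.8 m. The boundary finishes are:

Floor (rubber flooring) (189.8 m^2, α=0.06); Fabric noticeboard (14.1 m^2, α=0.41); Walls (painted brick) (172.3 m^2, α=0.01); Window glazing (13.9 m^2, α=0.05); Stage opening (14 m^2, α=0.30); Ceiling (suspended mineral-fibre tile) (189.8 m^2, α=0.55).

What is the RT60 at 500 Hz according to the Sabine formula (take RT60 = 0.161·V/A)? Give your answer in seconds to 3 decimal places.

0.906 sec

A = Σ Sᵢαᵢ = 189.8·0.06 + 14.1·0.41 + 172.3·0.01 + 13.9·0.05 + 14·0.30 + 189.8·0.55 = 128.177 sabins.
V = 17.1·11.1·3.8 = 721.278 m³.
T = 0.161 V/A = 0.161·721.278/128.177 = 0.906 s.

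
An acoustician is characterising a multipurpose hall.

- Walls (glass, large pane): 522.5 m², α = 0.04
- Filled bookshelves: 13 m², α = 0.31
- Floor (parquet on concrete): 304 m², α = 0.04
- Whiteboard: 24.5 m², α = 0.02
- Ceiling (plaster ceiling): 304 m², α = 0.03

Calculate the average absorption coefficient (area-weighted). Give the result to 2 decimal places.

0.04

S = Σ Sᵢ = 522.5 + 13 + 304 + 24.5 + 304 = 1168.0 m².
Σ(Sᵢαᵢ) = 522.5×0.04 + 13×0.31 + 304×0.04 + 24.5×0.02 + 304×0.03 = 46.700.
ᾱ = 46.700 / 1168.0 = 0.04.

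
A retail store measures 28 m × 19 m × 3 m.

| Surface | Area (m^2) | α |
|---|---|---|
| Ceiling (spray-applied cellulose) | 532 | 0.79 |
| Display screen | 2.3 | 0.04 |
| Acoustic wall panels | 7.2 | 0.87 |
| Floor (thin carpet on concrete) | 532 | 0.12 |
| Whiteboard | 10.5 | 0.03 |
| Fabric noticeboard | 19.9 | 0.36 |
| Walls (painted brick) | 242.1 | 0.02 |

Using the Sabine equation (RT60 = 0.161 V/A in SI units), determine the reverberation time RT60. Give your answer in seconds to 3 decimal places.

0.511 s

Equivalent absorption area: A = 532*0.79 + 2.3*0.04 + 7.2*0.87 + 532*0.12 + 10.5*0.03 + 19.9*0.36 + 242.1*0.02 = 502.797 m^2.
Room volume: 1596 m³.
RT60 = 0.161 · V / A = 0.161 × 1596 / 502.797 = 0.511 s.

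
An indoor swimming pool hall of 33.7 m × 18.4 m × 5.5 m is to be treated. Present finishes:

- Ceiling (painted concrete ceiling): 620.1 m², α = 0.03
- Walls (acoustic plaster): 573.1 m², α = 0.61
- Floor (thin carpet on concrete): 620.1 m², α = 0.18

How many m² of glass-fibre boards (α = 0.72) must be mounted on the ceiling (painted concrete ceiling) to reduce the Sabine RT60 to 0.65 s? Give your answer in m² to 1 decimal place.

Equivalent absorption area: A₁ = 620.1×0.03 + 573.1×0.61 + 620.1×0.18 = 479.812 m².
V = 3410.44 m³. Target absorption A₂ = 0.161 × 3410.44 / 0.65 = 844.740 sabins.
Absorption to add: 844.740 − 479.812 = 364.928 sabins.
Each m² of panel replacing the ceiling (painted concrete ceiling) adds (0.72 − 0.03) = 0.69 sabins.
Area = ΔA/Δα = 364.928/0.69 = 528.9 m².

528.9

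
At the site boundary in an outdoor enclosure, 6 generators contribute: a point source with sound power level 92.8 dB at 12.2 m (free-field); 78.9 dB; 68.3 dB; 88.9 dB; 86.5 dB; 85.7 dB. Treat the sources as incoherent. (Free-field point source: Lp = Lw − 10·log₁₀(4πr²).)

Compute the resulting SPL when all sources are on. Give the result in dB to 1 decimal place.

92.3 dB

Source at 12.2 m: Lp = 92.8 − 10·log₁₀(4π·12.2²) = 92.8 − 10·log₁₀(1870.379) = 60.1 dB.
Σ 10^(Lᵢ/10) = 1.68e+09.
Combined level = 10 log₁₀(1.68e+09) = 92.3 dB.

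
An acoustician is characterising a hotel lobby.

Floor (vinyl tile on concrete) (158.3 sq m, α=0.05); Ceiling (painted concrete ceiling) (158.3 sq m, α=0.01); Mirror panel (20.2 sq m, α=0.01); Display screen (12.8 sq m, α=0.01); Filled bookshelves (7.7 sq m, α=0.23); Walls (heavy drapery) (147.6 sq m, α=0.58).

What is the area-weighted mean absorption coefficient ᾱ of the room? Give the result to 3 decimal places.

Total surface area S = 504.9 sq m.
A = 158.3×0.05 + 158.3×0.01 + 20.2×0.01 + 12.8×0.01 + 7.7×0.23 + 147.6×0.58 = 97.207 sabins.
ᾱ = 97.207 / 504.9 = 0.193.

0.193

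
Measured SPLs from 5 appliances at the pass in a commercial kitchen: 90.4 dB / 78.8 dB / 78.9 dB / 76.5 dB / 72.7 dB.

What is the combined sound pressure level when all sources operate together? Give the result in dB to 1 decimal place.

Σ 10^(Lᵢ/10) = 1.313e+09.
Combined level = 10 log₁₀(1.313e+09) = 91.2 dB.

91.2 dB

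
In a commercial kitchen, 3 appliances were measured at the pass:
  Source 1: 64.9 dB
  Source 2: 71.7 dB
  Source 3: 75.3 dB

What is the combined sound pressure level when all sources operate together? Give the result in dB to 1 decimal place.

Σ 10^(Lᵢ/10) = 5.177e+07.
L_total = 10·log₁₀(5.177e+07) = 77.1 dB.

77.1 dB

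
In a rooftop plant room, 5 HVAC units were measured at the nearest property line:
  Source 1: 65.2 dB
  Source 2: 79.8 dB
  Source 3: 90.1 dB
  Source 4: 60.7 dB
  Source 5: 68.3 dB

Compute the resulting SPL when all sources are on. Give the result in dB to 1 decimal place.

Converting to relative power and adding: 10^(65.2/10) + 10^(79.8/10) + 10^(90.1/10) + 10^(60.7/10) + 10^(68.3/10) = 1.13e+09.
Combined level = 10 log₁₀(1.13e+09) = 90.5 dB.

90.5 dB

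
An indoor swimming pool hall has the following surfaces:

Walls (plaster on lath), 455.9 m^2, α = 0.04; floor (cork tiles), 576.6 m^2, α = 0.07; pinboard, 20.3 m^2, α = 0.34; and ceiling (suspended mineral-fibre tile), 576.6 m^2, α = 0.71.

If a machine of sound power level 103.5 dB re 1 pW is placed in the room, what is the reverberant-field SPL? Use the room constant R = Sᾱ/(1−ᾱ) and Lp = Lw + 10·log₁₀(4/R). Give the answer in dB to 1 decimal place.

81.3 dB

Σ(Sᵢαᵢ) = 455.9×0.04 + 576.6×0.07 + 20.3×0.34 + 576.6×0.71 = 474.886; total area S = 1629.4 m^2.
ᾱ = 474.886/1629.4 = 0.2914; R = Sᾱ/(1−ᾱ) = 474.886/(1−0.2914) = 670.175 m^2.
Lp = 103.5 + 10·log₁₀(4/670.175) = 103.5 + (-22.24) = 81.3 dB.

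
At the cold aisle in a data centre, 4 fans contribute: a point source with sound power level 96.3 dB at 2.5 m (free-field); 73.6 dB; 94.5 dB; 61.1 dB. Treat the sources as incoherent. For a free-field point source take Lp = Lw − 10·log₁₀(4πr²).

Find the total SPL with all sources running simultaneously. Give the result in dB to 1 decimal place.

Source at 2.5 m: Lp = 96.3 − 10·log₁₀(4π·2.5²) = 96.3 − 10·log₁₀(78.540) = 77.3 dB.
Converting to relative power and adding: 10^(77.3/10) + 10^(73.6/10) + 10^(94.5/10) + 10^(61.1/10) = 2.896e+09.
Combined level = 10 log₁₀(2.896e+09) = 94.6 dB.

94.6 dB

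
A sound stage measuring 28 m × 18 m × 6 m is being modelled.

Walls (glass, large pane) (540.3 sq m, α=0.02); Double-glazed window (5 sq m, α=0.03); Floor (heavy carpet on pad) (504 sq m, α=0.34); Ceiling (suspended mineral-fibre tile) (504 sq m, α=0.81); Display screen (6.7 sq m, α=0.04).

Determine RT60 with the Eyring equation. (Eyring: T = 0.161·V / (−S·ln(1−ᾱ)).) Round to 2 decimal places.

0.66 sec

Total surface area S = 540.3 + 5 + 504 + 504 + 6.7 = 1560.0 sq m.
Σ(Sᵢαᵢ) = 540.3×0.02 + 5×0.03 + 504×0.34 + 504×0.81 + 6.7×0.04 = 590.824.
ᾱ = 590.824 / 1560.0 = 0.3787.
Eyring denominator: −S ln(1−ᾱ) = 742.468.
V = 28 × 18 × 6 = 3024 m³.
RT60 = 0.161 × 3024 / 742.468 = 0.66 s.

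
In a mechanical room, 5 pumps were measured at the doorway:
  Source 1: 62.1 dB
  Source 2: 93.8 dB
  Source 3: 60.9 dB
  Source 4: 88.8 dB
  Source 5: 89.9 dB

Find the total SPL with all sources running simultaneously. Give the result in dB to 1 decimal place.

Converting to relative power and adding: 10^(62.1/10) + 10^(93.8/10) + 10^(60.9/10) + 10^(88.8/10) + 10^(89.9/10) = 4.137e+09.
Back to dB: 10·log₁₀ Σ = 96.2 dB.

96.2 dB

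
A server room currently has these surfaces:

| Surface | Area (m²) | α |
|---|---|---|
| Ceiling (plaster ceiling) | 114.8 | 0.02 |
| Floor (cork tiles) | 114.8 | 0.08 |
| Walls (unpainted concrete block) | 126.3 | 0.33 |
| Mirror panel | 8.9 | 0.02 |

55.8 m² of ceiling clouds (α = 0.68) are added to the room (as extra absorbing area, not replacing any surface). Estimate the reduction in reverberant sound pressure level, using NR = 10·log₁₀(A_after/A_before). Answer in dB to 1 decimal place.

A_before = Σ Sᵢαᵢ = 114.8·0.02 + 114.8·0.08 + 126.3·0.33 + 8.9·0.02 = 53.337 sabins.
Added absorption = 55.8 × 0.68 = 37.944 sabins.
New total A_after = 91.281 sabins.
NR = 10·log₁₀(91.281/53.337) = 2.3 dB.

2.3 dB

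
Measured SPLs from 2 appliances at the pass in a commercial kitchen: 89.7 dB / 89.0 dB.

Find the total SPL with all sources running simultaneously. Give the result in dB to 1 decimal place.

Σ 10^(Lᵢ/10) = 1.728e+09.
Back to dB: 10·log₁₀ Σ = 92.4 dB.

92.4 dB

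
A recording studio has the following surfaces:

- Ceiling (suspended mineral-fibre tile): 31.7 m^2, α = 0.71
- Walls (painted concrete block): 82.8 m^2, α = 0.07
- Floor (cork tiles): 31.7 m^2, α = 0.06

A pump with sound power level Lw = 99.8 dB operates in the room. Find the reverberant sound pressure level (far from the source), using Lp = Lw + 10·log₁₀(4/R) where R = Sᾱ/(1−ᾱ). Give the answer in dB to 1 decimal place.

90.0 dB

A = 30.205 sabins; S = 146.2 m^2.
ᾱ = 0.2066, so room constant R = A/(1−ᾱ) = 38.070 m^2.
Lp = 99.8 + 10·log₁₀(4/38.070) = 99.8 + (-9.79) = 90.0 dB.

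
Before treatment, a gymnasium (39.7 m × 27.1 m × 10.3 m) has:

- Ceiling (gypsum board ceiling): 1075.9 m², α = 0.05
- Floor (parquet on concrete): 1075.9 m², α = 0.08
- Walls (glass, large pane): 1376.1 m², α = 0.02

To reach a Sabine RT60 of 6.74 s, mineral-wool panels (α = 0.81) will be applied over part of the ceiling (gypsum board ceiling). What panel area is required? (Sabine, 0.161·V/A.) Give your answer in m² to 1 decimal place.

A₁ = Σ Sᵢαᵢ = 1075.9×0.05 + 1075.9×0.08 + 1376.1×0.02 = 167.389 sabins.
V = 11081.461 m³. Target absorption A₂ = 0.161 × 11081.461 / 6.74 = 264.706 sabins.
ΔA needed = 264.706 − 167.389 = 97.317 sabins.
Each m² of panel replacing the ceiling (gypsum board ceiling) adds (0.81 − 0.05) = 0.76 sabins.
Panel area = 97.317 / 0.76 = 128.0 m².

128.0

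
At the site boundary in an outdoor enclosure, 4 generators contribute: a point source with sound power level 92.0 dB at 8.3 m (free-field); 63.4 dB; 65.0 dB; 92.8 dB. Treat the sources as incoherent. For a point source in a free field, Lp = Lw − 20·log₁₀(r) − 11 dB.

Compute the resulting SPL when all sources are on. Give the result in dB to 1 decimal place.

Source at 8.3 m: Lp = 92.0 − 20·log₁₀(8.3) − 11 = 62.6 dB.
Σ 10^(Lᵢ/10) = 1.913e+09.
Combined level = 10 log₁₀(1.913e+09) = 92.8 dB.

92.8 dB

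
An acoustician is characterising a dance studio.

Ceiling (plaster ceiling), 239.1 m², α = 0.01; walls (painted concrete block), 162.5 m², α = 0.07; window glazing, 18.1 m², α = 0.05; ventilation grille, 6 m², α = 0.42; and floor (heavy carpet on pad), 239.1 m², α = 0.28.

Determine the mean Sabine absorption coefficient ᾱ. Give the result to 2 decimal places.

Total surface area S = 664.8 m².
Σ(Sᵢαᵢ) = 239.1·0.01 + 162.5·0.07 + 18.1·0.05 + 6·0.42 + 239.1·0.28 = 84.139.
ᾱ = 84.139 / 664.8 = 0.13.

0.13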